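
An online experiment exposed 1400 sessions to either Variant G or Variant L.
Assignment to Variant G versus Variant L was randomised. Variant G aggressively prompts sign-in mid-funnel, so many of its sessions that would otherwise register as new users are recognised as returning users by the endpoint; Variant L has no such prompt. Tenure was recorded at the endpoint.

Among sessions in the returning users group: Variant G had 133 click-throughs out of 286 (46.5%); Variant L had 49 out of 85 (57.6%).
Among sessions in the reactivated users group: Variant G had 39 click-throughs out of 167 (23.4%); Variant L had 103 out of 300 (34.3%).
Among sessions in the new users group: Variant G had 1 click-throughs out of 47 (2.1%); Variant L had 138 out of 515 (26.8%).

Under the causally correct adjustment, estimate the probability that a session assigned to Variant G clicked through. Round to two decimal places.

The user tenure-specific comparison favours Variant L throughout, but the pooled figures favour Variant G. The question is whether to condition on user tenure.
The distribution of user tenure is itself part of what the variant does — it is an intermediate outcome. Holding it fixed would remove that part of the effect; the total effect is the pooled difference.
So P(outcome | do(Variant G)) is just the pooled rate for Variant G: 173/500 = 0.346.

0.35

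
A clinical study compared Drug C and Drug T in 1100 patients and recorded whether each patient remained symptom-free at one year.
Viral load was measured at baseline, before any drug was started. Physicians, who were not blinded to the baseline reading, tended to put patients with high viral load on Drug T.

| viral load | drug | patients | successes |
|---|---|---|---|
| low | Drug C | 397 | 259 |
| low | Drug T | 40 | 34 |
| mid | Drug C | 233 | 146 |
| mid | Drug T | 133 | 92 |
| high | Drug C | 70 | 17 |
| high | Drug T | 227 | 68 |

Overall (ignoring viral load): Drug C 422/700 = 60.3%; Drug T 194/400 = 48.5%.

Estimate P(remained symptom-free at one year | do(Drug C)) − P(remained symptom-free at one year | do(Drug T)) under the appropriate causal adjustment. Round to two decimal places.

-0.12

The stratified and pooled comparisons disagree (Drug T wins within each viral load; Drug C wins overall), so the answer turns on the causal role of viral load.
Viral load satisfies the back-door criterion: it is not a descendant of the drug, and it blocks the spurious path from drug to outcome. Adjusting for it (i.e., using the within-viral load rates) gives the causal effect.
Adjusting over the population distribution of viral load: 0.397·(0.652−0.850) + 0.333·(0.627−0.692) + 0.270·(0.243−0.300) = -0.115.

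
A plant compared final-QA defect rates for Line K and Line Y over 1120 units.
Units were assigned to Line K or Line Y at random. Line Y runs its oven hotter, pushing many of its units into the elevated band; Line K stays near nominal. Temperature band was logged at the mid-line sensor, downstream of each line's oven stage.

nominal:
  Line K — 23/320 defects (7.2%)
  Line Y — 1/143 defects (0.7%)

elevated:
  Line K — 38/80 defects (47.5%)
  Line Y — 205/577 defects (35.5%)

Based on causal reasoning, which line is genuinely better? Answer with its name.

Line K

Within every in-process temperature band level Line Y has the lower rate, yet pooled Line K does — Simpson's reversal.
Because the line influences in-process temperature band, in-process temperature band is a post-treatment mediator, not a confounder. Stratifying on it would bias the estimate; the causal effect is the crude pooled difference.
Pooled: Line K 15.2% vs Line Y 28.6%; Line K is lower overall.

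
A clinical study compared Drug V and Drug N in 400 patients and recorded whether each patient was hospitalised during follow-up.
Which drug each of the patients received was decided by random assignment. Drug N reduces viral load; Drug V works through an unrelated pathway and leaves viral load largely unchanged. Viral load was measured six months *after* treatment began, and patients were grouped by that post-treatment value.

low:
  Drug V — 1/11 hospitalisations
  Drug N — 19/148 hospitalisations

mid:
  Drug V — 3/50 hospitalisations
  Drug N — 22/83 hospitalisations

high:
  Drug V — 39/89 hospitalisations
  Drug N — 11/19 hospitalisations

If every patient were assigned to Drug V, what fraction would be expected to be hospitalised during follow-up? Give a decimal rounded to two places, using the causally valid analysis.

0.29

Because the drug influences viral load, viral load is a post-treatment mediator, not a confounder. Stratifying on it would bias the estimate; the causal effect is the crude pooled difference.
So P(outcome | do(Drug V)) is just the pooled rate for Drug V: 43/150 = 0.287.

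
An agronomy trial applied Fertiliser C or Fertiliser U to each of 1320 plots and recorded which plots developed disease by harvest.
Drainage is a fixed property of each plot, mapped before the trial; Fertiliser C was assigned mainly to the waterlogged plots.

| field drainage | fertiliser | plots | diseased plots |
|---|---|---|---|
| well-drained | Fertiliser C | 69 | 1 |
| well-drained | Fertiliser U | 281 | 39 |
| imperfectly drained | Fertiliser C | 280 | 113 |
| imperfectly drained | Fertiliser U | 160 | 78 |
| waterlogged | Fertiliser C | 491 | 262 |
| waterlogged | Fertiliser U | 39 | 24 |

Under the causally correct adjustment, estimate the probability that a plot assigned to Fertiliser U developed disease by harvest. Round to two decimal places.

The field drainage-specific comparison favours Fertiliser C throughout, but the pooled figures favour Fertiliser U. The question is whether to condition on field drainage.
Nothing the fertiliser does changes field drainage; the imbalance is an allocation artefact. With field drainage also predicting the outcome, the pooled figure is confounded, and the within-stratum comparison is the causal one.
Standardising Fertiliser U to the population field drainage mix: 0.265·39/281 + 0.333·78/160 + 0.402·24/39 = 0.446.

0.45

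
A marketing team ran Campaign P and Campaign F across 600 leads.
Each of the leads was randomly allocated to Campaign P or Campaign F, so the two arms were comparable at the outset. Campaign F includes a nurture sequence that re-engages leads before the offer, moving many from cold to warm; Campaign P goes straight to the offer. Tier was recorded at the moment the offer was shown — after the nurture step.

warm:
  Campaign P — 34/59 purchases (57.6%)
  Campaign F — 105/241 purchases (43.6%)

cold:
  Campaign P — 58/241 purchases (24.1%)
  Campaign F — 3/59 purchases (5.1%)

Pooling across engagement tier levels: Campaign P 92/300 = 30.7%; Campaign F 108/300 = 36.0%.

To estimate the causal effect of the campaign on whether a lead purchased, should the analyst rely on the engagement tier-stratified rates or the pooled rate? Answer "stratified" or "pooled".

Because the campaign influences engagement tier, engagement tier is a post-treatment mediator, not a confounder. Stratifying on it would bias the estimate; the causal effect is the crude pooled difference.
Pooled: Campaign P 30.7% vs Campaign F 36.0%; Campaign F is higher overall.

pooled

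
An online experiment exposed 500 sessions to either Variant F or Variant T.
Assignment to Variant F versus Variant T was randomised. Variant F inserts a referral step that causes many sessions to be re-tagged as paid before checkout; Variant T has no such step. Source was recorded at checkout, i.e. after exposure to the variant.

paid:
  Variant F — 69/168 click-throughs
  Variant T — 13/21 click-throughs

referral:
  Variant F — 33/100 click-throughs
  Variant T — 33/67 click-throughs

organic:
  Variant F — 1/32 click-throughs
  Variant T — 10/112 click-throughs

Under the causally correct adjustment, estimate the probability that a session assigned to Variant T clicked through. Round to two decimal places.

The distribution of traffic source is itself part of what the variant does — it is an intermediate outcome. Holding it fixed would remove that part of the effect; the total effect is the pooled difference.
So P(outcome | do(Variant T)) is just the pooled rate for Variant T: 56/200 = 0.280.

0.28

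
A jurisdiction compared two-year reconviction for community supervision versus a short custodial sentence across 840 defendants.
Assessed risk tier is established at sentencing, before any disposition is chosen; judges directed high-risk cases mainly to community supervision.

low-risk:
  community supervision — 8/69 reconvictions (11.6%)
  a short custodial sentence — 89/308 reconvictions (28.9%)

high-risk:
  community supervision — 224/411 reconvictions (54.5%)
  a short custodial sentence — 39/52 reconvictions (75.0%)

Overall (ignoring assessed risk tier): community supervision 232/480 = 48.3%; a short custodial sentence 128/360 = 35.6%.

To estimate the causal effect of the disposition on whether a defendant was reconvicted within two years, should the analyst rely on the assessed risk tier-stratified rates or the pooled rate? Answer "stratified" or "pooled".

The assessed risk tier-specific comparison favours community supervision throughout, but the pooled figures favour a short custodial sentence. The question is whether to condition on assessed risk tier.
Nothing the disposition does changes assessed risk tier; the imbalance is an allocation artefact. With assessed risk tier also predicting the outcome, the pooled figure is confounded, and the within-stratum comparison is the causal one.
Within each level — low-risk: 11.6% vs 28.9%; high-risk: 54.5% vs 75.0% — community supervision is lower every time.

stratified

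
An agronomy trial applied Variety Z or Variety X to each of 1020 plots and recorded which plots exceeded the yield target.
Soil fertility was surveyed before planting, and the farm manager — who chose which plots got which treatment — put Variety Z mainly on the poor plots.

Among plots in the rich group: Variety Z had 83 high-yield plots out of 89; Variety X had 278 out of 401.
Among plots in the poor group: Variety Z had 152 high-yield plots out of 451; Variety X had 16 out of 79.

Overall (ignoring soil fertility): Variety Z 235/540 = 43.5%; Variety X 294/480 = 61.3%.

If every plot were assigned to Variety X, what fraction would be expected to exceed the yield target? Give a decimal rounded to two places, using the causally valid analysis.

0.44

The stratified and pooled comparisons disagree (Variety Z wins within each soil fertility; Variety X wins overall), so the answer turns on the causal role of soil fertility.
The imbalance in soil fertility arose from how plots were allocated, not from anything the variety did; and soil fertility independently affects the outcome. The pooled gap is confounded — condition on soil fertility.
Standardising Variety X to the population soil fertility mix: 0.480·278/401 + 0.520·16/79 = 0.438.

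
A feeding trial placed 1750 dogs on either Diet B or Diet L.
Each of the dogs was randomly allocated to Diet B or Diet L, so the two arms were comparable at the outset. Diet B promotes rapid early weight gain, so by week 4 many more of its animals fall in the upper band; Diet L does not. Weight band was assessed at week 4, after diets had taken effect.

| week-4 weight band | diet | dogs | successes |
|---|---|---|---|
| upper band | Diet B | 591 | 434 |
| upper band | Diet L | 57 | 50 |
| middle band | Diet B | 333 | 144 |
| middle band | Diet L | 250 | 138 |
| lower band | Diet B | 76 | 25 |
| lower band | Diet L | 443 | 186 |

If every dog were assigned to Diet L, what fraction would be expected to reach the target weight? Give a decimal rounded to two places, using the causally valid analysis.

0.50

Stratifying would compare diets among dogs the diets themselves sorted into week-4 weight band groups — a form of selection on an intermediate. The unconditioned pooled rates give the total causal effect.
So P(outcome | do(Diet L)) is just the pooled rate for Diet L: 374/750 = 0.499.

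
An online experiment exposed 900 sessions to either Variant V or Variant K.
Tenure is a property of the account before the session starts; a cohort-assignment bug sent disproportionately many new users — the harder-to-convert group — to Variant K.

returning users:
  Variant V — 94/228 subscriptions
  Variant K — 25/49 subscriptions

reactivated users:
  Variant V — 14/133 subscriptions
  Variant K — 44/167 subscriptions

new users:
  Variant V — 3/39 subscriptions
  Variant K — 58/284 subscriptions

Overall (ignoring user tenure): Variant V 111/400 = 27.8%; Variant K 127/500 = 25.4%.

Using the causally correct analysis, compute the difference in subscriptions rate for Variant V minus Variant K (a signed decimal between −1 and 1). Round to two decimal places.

-0.13

Within every user tenure level Variant K has the higher rate, yet pooled Variant V does — Simpson's reversal.
The imbalance in user tenure arose from how sessions were allocated, not from anything the variant did; and user tenure independently affects the outcome. The pooled gap is confounded — condition on user tenure.
Adjusting over the population distribution of user tenure: 0.308·(0.412−0.510) + 0.333·(0.105−0.263) + 0.359·(0.077−0.204) = -0.129.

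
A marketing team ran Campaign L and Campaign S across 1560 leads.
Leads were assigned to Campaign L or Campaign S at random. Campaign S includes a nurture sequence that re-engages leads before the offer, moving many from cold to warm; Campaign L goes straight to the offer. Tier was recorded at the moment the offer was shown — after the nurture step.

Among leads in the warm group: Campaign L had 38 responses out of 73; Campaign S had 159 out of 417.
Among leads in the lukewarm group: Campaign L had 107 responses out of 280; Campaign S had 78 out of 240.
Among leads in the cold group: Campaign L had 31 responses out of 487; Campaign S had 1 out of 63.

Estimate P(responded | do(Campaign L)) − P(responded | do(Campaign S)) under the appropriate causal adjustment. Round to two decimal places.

Engagement tier is recorded after the campaign and is itself shifted by it — it sits on the causal path from campaign to outcome. Conditioning on a mediator would strip out part of the effect we want; the pooled comparison gives the total causal effect.
The causal difference is the pooled difference: 0.210 − 0.331 = -0.121.

-0.12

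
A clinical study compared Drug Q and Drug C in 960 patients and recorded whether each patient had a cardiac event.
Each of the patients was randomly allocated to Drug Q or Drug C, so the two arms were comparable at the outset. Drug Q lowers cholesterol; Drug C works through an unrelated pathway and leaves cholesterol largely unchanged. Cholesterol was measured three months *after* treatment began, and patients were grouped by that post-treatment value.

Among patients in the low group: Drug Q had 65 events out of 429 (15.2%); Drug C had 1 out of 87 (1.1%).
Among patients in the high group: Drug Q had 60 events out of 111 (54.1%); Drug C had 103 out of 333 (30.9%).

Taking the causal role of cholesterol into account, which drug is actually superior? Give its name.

Cholesterol here is a post-treatment variable shaped by the drug; conditioning on it would introduce bias rather than remove it. The overall comparison is the causal one.
Pooled: Drug Q 23.1% vs Drug C 24.8%; Drug Q is lower overall.

Drug Q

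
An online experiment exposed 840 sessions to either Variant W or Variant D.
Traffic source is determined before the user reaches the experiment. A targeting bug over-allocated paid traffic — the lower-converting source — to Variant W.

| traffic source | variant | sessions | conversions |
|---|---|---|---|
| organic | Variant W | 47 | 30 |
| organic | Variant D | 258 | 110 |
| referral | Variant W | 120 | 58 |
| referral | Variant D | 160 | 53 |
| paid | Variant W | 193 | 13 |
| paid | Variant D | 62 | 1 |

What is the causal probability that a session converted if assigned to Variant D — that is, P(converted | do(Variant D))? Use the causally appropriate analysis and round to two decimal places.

0.27

Within every traffic source level Variant W has the higher rate, yet pooled Variant D does — Simpson's reversal.
Traffic source differs across variants for reasons unrelated to any effect of the variant itself, and it separately predicts the outcome — a classic confounder. We must compare within traffic source levels.
Standardising Variant D to the population traffic source mix: 0.363·110/258 + 0.333·53/160 + 0.304·1/62 = 0.270.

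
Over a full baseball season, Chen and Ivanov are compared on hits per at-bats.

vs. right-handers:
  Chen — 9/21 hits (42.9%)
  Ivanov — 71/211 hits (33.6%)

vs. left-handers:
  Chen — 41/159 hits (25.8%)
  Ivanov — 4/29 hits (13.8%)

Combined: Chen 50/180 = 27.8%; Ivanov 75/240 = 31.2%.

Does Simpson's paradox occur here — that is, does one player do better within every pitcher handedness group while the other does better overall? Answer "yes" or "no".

Within each pitcher handedness level (vs. right-handers 42.9% vs 33.6%; vs. left-handers 25.8% vs 13.8%), Chen has the higher rate every time. Pooled: 27.8% vs 31.2% — Ivanov has the higher rate overall. The two comparisons disagree.

yes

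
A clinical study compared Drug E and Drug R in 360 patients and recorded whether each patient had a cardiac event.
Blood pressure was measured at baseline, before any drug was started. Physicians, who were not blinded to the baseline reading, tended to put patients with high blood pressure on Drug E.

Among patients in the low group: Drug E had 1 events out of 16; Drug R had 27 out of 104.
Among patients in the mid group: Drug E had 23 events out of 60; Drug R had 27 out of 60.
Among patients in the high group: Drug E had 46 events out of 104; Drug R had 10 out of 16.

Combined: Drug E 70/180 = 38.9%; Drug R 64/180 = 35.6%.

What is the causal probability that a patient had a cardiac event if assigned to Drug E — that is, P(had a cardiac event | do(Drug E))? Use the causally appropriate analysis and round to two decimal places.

Blood pressure satisfies the back-door criterion: it is not a descendant of the drug, and it blocks the spurious path from drug to outcome. Adjusting for it (i.e., using the within-blood pressure rates) gives the causal effect.
Standardising Drug E to the population blood pressure mix: 0.333·1/16 + 0.333·23/60 + 0.333·46/104 = 0.296.

0.30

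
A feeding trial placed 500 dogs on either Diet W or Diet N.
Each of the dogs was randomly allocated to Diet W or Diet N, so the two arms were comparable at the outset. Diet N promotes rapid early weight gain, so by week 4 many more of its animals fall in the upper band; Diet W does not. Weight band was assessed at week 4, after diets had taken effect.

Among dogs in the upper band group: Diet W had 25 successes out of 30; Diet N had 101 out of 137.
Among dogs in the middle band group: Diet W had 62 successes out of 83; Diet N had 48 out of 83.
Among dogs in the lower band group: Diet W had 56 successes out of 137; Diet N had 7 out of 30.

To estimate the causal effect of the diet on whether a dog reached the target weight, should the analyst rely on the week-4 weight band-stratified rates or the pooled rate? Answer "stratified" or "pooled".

Diet W is higher inside every week-4 weight band stratum but Diet N is higher in aggregate. Whether to stratify depends on how week-4 weight band relates to the diet.
Week-4 weight band here is a post-treatment variable shaped by the diet; conditioning on it would introduce bias rather than remove it. The overall comparison is the causal one.
Pooled: Diet W 57.2% vs Diet N 62.4%; Diet N is higher overall.

pooled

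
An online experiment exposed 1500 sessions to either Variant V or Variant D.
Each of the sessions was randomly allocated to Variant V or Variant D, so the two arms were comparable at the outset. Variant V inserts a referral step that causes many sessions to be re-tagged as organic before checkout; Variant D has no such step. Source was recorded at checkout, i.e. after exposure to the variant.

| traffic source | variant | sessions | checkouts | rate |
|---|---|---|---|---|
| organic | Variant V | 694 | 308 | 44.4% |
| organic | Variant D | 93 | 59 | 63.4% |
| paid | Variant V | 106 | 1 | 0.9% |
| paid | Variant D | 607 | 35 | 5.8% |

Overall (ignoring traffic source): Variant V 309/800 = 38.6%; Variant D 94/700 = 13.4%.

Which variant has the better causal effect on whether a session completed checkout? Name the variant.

Traffic source is downstream of the variant. One should not condition on a consequence of treatment, so the overall rates are the right comparison.
Pooled: Variant V 38.6% vs Variant D 13.4%; Variant V is higher overall.

Variant V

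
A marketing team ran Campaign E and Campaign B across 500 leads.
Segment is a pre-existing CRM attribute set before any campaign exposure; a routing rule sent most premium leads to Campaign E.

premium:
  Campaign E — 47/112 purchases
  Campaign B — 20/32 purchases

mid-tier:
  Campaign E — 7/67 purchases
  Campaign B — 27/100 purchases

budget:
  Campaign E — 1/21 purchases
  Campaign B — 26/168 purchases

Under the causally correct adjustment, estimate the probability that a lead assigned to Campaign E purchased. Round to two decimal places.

Customer segment differs across campaigns for reasons unrelated to any effect of the campaign itself, and it separately predicts the outcome — a classic confounder. We must compare within customer segment levels.
Standardising Campaign E to the population customer segment mix: 0.288·47/112 + 0.334·7/67 + 0.378·1/21 = 0.174.

0.17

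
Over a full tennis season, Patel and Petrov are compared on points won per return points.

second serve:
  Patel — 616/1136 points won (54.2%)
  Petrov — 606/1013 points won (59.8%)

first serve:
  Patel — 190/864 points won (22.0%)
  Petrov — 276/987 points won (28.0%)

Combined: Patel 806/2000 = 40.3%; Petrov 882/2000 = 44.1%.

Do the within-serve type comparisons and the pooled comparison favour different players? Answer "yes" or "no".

Within each serve type level (second serve 54.2% vs 59.8%; first serve 22.0% vs 28.0%), Petrov has the higher rate every time. Pooled: 40.3% vs 44.1% — Petrov has the higher rate overall. They agree.

no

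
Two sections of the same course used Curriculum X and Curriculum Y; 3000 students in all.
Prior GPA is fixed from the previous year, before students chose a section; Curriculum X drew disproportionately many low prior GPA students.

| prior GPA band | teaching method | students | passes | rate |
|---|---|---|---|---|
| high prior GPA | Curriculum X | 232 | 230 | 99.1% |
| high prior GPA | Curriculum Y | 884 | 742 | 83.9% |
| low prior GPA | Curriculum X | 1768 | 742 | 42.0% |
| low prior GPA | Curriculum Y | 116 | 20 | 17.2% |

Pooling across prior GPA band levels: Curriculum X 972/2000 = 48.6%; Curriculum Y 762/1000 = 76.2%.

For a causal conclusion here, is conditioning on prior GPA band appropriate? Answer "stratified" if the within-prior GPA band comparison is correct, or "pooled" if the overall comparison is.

The imbalance in prior GPA band arose from how students were allocated, not from anything the teaching method did; and prior GPA band independently affects the outcome. The pooled gap is confounded — condition on prior GPA band.
Within each level — high prior GPA: 99.1% vs 83.9%; low prior GPA: 42.0% vs 17.2% — Curriculum X is higher every time.

stratified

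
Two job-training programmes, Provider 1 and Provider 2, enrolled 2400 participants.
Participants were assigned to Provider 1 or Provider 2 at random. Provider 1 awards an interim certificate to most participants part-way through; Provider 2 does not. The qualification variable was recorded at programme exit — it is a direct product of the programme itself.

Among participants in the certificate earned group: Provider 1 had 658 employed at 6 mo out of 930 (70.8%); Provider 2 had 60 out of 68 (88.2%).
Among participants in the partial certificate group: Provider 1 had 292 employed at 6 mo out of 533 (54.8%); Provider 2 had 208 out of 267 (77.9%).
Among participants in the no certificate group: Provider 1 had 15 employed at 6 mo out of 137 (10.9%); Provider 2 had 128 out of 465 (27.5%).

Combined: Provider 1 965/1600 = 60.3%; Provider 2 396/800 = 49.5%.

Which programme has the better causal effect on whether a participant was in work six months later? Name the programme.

Provider 1

Provider 2 is higher inside every qualification attained during the programme stratum but Provider 1 is higher in aggregate. Whether to stratify depends on how qualification attained during the programme relates to the programme.
Qualification attained during the programme is downstream of the programme. One should not condition on a consequence of treatment, so the overall rates are the right comparison.
Pooled: Provider 1 60.3% vs Provider 2 49.5%; Provider 1 is higher overall.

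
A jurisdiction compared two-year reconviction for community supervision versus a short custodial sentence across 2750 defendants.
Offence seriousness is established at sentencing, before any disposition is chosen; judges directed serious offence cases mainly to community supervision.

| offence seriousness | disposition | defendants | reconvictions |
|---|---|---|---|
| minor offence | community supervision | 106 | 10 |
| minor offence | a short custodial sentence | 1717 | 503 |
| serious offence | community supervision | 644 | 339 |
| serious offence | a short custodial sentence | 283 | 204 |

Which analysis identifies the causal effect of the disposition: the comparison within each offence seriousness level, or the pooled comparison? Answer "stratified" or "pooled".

The stratified and pooled comparisons disagree (community supervision wins within each offence seriousness; a short custodial sentence wins overall), so the answer turns on the causal role of offence seriousness.
The imbalance in offence seriousness arose from how defendants were allocated, not from anything the disposition did; and offence seriousness independently affects the outcome. The pooled gap is confounded — condition on offence seriousness.
Within each level — minor offence: 9.4% vs 29.3%; serious offence: 52.6% vs 72.1% — community supervision is lower every time.

stratified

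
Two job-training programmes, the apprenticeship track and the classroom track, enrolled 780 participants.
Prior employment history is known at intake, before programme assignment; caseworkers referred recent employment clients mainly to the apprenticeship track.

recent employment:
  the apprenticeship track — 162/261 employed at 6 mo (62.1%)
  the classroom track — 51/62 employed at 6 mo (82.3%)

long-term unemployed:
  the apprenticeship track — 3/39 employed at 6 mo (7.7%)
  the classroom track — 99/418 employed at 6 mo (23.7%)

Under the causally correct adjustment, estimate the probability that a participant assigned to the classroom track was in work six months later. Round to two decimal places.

Nothing the programme does changes prior employment history; the imbalance is an allocation artefact. With prior employment history also predicting the outcome, the pooled figure is confounded, and the within-stratum comparison is the causal one.
Standardising the classroom track to the population prior employment history mix: 0.414·51/62 + 0.586·99/418 = 0.479.

0.48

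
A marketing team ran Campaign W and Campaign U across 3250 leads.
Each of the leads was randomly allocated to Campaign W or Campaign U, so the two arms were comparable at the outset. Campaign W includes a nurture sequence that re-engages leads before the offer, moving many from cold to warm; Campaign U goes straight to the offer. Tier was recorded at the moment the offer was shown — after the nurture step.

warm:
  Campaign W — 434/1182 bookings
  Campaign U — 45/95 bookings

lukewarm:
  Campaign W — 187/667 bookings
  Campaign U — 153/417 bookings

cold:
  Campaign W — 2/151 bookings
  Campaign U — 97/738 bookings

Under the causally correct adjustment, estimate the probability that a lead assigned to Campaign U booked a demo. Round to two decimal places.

Stratifying would compare campaigns among leads the campaigns themselves sorted into engagement tier groups — a form of selection on an intermediate. The unconditioned pooled rates give the total causal effect.
So P(outcome | do(Campaign U)) is just the pooled rate for Campaign U: 295/1250 = 0.236.

0.24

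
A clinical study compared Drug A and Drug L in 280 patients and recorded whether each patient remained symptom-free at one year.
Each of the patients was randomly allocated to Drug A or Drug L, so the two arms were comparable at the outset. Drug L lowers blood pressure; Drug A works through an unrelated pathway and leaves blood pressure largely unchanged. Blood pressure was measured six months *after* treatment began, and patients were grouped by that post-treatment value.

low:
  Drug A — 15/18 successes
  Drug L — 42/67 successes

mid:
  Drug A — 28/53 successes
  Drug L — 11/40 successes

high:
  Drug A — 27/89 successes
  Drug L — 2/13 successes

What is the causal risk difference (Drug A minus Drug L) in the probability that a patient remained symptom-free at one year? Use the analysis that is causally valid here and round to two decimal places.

Within every blood pressure level Drug A has the higher rate, yet pooled Drug L does — Simpson's reversal.
Blood pressure here is a post-treatment variable shaped by the drug; conditioning on it would introduce bias rather than remove it. The overall comparison is the causal one.
The causal difference is the pooled difference: 0.438 − 0.458 = -0.021.

-0.02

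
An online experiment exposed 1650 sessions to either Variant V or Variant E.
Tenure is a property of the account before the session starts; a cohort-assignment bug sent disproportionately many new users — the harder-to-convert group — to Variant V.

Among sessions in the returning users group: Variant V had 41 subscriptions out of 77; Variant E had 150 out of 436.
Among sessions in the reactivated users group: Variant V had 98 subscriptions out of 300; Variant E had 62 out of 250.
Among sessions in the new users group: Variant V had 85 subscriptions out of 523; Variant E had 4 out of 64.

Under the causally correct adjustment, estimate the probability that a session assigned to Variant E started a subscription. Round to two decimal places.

0.21

User tenure differs across variants for reasons unrelated to any effect of the variant itself, and it separately predicts the outcome — a classic confounder. We must compare within user tenure levels.
Standardising Variant E to the population user tenure mix: 0.311·150/436 + 0.333·62/250 + 0.356·4/64 = 0.212.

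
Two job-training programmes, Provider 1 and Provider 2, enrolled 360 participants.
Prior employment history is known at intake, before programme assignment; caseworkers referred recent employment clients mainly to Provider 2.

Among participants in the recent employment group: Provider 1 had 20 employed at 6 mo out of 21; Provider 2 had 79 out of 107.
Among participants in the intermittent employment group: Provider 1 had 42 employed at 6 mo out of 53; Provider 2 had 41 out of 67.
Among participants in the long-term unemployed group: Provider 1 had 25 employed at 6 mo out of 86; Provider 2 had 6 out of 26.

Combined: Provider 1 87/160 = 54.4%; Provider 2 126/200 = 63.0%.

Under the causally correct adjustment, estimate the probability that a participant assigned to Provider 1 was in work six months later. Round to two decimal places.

Since prior employment history is a pre-existing factor (not a product of the programme) and it affects the outcome on its own, it is a confounder. The stratified rates, not the pooled rate, identify the causal effect.
Standardising Provider 1 to the population prior employment history mix: 0.356·20/21 + 0.333·42/53 + 0.311·25/86 = 0.693.

0.69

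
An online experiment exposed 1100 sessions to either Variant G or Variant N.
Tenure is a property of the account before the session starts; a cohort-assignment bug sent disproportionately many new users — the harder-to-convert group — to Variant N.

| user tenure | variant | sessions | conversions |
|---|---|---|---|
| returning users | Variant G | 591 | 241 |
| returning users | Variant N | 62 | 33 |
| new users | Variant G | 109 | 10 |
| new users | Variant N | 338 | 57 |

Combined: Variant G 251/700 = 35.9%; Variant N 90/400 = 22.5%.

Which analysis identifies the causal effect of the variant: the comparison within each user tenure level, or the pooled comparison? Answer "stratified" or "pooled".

User tenure satisfies the back-door criterion: it is not a descendant of the variant, and it blocks the spurious path from variant to outcome. Adjusting for it (i.e., using the within-user tenure rates) gives the causal effect.
Within each level — returning users: 40.8% vs 53.2%; new users: 9.2% vs 16.9% — Variant N is higher every time.

stratified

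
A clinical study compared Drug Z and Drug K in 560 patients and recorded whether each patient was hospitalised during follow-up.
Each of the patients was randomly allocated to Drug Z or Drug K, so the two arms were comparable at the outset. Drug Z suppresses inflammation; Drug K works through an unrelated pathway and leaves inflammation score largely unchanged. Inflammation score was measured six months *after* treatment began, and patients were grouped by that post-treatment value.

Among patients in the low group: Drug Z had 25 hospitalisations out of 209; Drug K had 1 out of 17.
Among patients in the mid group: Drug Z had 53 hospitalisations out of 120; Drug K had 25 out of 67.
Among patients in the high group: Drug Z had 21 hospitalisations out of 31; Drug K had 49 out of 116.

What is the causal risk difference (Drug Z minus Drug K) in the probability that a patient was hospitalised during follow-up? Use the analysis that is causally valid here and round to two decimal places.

-0.10

Drug K is lower inside every inflammation score stratum but Drug Z is lower in aggregate. Whether to stratify depends on how inflammation score relates to the drug.
Because the drug influences inflammation score, inflammation score is a post-treatment mediator, not a confounder. Stratifying on it would bias the estimate; the causal effect is the crude pooled difference.
The causal difference is the pooled difference: 0.275 − 0.375 = -0.100.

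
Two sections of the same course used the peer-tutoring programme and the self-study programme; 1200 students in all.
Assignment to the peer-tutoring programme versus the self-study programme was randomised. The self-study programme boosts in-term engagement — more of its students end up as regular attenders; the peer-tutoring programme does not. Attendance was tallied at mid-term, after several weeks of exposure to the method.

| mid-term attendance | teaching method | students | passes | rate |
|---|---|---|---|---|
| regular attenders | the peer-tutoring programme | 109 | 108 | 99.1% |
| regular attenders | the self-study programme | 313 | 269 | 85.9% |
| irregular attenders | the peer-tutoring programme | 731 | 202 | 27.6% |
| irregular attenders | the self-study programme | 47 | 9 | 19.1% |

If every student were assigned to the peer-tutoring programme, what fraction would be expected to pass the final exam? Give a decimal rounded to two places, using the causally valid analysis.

Mid-term attendance here is a post-treatment variable shaped by the teaching method; conditioning on it would introduce bias rather than remove it. The overall comparison is the causal one.
So P(outcome | do(the peer-tutoring programme)) is just the pooled rate for the peer-tutoring programme: 310/840 = 0.369.

0.37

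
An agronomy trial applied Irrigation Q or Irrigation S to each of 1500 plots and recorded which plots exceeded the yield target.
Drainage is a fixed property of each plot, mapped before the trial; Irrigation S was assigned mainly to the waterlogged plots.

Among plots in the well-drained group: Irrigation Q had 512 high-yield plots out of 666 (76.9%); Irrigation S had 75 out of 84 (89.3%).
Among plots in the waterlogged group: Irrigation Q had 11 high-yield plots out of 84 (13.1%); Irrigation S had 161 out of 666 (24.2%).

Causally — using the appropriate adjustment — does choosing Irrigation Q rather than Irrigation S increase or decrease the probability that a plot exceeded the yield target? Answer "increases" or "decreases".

The imbalance in field drainage arose from how plots were allocated, not from anything the irrigation did; and field drainage independently affects the outcome. The pooled gap is confounded — condition on field drainage.
Within each level — well-drained: 76.9% vs 89.3%; waterlogged: 13.1% vs 24.2% — Irrigation S is higher every time.

decreases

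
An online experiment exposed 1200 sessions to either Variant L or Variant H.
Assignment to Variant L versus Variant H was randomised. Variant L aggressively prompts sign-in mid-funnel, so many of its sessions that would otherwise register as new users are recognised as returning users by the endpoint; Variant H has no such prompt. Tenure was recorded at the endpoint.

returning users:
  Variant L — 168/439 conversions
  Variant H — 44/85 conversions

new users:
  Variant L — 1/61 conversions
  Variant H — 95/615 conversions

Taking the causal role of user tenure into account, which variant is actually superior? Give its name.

Within every user tenure level Variant H has the higher rate, yet pooled Variant L does — Simpson's reversal.
User tenure is downstream of the variant. One should not condition on a consequence of treatment, so the overall rates are the right comparison.
Pooled: Variant L 33.8% vs Variant H 19.9%; Variant L is higher overall.

Variant L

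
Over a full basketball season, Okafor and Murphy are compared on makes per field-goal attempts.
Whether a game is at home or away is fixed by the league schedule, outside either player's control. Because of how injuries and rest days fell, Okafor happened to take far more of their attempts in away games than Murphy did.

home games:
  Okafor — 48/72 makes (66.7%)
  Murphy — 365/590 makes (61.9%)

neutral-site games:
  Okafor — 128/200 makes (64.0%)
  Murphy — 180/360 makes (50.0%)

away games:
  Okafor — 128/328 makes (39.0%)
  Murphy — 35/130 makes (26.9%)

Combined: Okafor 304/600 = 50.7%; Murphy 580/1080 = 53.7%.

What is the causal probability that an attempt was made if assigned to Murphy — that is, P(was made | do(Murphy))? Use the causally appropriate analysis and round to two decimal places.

Within every game venue level Okafor has the higher rate, yet pooled Murphy does — Simpson's reversal.
Game venue satisfies the back-door criterion: it is not a descendant of the player, and it blocks the spurious path from player to outcome. Adjusting for it (i.e., using the within-game venue rates) gives the causal effect.
Standardising Murphy to the population game venue mix: 0.394·365/590 + 0.333·180/360 + 0.273·35/130 = 0.484.

0.48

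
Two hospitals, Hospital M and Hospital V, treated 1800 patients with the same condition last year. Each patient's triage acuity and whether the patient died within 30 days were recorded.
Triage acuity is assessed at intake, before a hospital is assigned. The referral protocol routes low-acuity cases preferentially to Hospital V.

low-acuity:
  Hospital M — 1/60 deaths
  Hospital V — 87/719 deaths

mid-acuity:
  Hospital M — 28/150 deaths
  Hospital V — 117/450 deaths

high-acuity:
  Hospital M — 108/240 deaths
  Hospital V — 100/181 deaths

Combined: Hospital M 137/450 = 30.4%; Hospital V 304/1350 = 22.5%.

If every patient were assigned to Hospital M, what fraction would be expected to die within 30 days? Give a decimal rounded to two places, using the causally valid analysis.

0.17

Hospital M is lower inside every triage acuity stratum but Hospital V is lower in aggregate. Whether to stratify depends on how triage acuity relates to the hospital.
The imbalance in triage acuity arose from how patients were allocated, not from anything the hospital did; and triage acuity independently affects the outcome. The pooled gap is confounded — condition on triage acuity.
Standardising Hospital M to the population triage acuity mix: 0.433·1/60 + 0.333·28/150 + 0.234·108/240 = 0.175.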